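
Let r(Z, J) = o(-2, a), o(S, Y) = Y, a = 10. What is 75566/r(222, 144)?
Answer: 37783/5 ≈ 7556.6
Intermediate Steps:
r(Z, J) = 10
75566/r(222, 144) = 75566/10 = 75566*(⅒) = 37783/5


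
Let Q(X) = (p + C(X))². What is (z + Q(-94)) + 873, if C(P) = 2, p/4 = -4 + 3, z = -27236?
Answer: -26359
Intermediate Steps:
p = -4 (p = 4*(-4 + 3) = 4*(-1) = -4)
Q(X) = 4 (Q(X) = (-4 + 2)² = (-2)² = 4)
(z + Q(-94)) + 873 = (-27236 + 4) + 873 = -27232 + 873 = -26359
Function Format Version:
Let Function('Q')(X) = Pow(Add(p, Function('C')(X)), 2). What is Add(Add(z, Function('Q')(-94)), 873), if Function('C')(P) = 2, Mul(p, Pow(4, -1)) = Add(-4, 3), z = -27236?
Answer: -26359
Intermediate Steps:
p = -4 (p = Mul(4, Add(-4, 3)) = Mul(4, -1) = -4)
Function('Q')(X) = 4 (Function('Q')(X) = Pow(Add(-4, 2), 2) = Pow(-2, 2) = 4)
Add(Add(z, Function('Q')(-94)), 873) = Add(Add(-27236, 4), 873) = Add(-27232, 873) = -26359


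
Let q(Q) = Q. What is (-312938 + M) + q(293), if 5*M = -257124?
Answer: -1820349/5 ≈ -3.6407e+5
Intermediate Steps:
M = -257124/5 (M = (⅕)*(-257124) = -257124/5 ≈ -51425.)
(-312938 + M) + q(293) = (-312938 - 257124/5) + 293 = -1821814/5 + 293 = -1820349/5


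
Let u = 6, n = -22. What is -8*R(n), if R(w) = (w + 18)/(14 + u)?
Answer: 8/5 ≈ 1.6000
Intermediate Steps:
R(w) = 9/10 + w/20 (R(w) = (w + 18)/(14 + 6) = (18 + w)/20 = (18 + w)*(1/20) = 9/10 + w/20)
-8*R(n) = -8*(9/10 + (1/20)*(-22)) = -8*(9/10 - 11/10) = -8*(-⅕) = 8/5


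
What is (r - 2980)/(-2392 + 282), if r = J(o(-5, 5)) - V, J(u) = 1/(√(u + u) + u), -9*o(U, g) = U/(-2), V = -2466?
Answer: 10546/43255 + 54*I*√5/216275 ≈ 0.24381 + 0.00055831*I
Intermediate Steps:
o(U, g) = U/18 (o(U, g) = -U/(9*(-2)) = -U*(-1)/(9*2) = -(-1)*U/18 = U/18)
J(u) = 1/(u + √2*√u) (J(u) = 1/(√(2*u) + u) = 1/(√2*√u + u) = 1/(u + √2*√u))
r = 2466 + 1/(-5/18 + I*√5/3) (r = 1/((1/18)*(-5) + √2*√((1/18)*(-5))) - 1*(-2466) = 1/(-5/18 + √2*√(-5/18)) + 2466 = 1/(-5/18 + √2*(I*√10/6)) + 2466 = 1/(-5/18 + I*√5/3) + 2466 = 2466 + 1/(-5/18 + I*√5/3) ≈ 2465.6 - 1.178*I)
(r - 2980)/(-2392 + 282) = ((101088/41 - 108*I*√5/205) - 2980)/(-2392 + 282) = (-21092/41 - 108*I*√5/205)/(-2110) = (-21092/41 - 108*I*√5/205)*(-1/2110) = 10546/43255 + 54*I*√5/216275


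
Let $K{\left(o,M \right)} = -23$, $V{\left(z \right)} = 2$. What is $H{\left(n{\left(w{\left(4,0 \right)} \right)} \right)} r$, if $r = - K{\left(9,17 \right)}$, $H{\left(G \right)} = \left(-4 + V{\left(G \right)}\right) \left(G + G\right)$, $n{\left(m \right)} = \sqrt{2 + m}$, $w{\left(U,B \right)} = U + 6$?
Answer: $- 184 \sqrt{3} \approx -318.7$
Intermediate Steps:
$w{\left(U,B \right)} = 6 + U$
$H{\left(G \right)} = - 4 G$ ($H{\left(G \right)} = \left(-4 + 2\right) \left(G + G\right) = - 2 \cdot 2 G = - 4 G$)
$r = 23$ ($r = \left(-1\right) \left(-23\right) = 23$)
$H{\left(n{\left(w{\left(4,0 \right)} \right)} \right)} r = - 4 \sqrt{2 + \left(6 + 4\right)} 23 = - 4 \sqrt{2 + 10} \cdot 23 = - 4 \sqrt{12} \cdot 23 = - 4 \cdot 2 \sqrt{3} \cdot 23 = - 8 \sqrt{3} \cdot 23 = - 184 \sqrt{3}$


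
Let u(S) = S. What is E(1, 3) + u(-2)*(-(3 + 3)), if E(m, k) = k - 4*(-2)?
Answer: 23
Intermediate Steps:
E(m, k) = 8 + k (E(m, k) = k + 8 = 8 + k)
E(1, 3) + u(-2)*(-(3 + 3)) = (8 + 3) - (-2)*(3 + 3) = 11 - (-2)*6 = 11 - 2*(-6) = 11 + 12 = 23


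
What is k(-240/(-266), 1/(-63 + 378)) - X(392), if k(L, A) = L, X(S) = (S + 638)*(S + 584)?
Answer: -133702120/133 ≈ -1.0053e+6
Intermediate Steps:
X(S) = (584 + S)*(638 + S) (X(S) = (638 + S)*(584 + S) = (584 + S)*(638 + S))
k(-240/(-266), 1/(-63 + 378)) - X(392) = -240/(-266) - (372592 + 392² + 1222*392) = -240*(-1/266) - (372592 + 153664 + 479024) = 120/133 - 1*1005280 = 120/133 - 1005280 = -133702120/133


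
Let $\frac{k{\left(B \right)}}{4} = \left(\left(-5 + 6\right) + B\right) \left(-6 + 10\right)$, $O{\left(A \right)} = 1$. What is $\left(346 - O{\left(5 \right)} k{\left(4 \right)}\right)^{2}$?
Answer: $70756$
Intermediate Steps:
$k{\left(B \right)} = 16 + 16 B$ ($k{\left(B \right)} = 4 \left(\left(-5 + 6\right) + B\right) \left(-6 + 10\right) = 4 \left(1 + B\right) 4 = 4 \left(4 + 4 B\right) = 16 + 16 B$)
$\left(346 - O{\left(5 \right)} k{\left(4 \right)}\right)^{2} = \left(346 - 1 \left(16 + 16 \cdot 4\right)\right)^{2} = \left(346 - 1 \left(16 + 64\right)\right)^{2} = \left(346 - 1 \cdot 80\right)^{2} = \left(346 - 80\right)^{2} = 266^{2} = 70756$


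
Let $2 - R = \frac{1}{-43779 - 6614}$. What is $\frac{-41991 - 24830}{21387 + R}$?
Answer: $- \frac{3367310653}{1077855878} \approx -3.1241$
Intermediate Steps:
$R = \frac{100787}{50393}$ ($R = 2 - \frac{1}{-43779 - 6614} = 2 - \frac{1}{-50393} = 2 - - \frac{1}{50393} = 2 + \frac{1}{50393} = \frac{100787}{50393} \approx 2.0$)
$\frac{-41991 - 24830}{21387 + R} = \frac{-41991 - 24830}{21387 + \frac{100787}{50393}} = - \frac{66821}{\frac{1077855878}{50393}} = \left(-66821\right) \frac{50393}{1077855878} = - \frac{3367310653}{1077855878}$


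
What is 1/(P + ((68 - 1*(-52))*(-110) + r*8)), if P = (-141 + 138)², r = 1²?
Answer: -1/13183 ≈ -7.5855e-5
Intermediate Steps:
r = 1
P = 9 (P = (-3)² = 9)
1/(P + ((68 - 1*(-52))*(-110) + r*8)) = 1/(9 + ((68 - 1*(-52))*(-110) + 1*8)) = 1/(9 + ((68 + 52)*(-110) + 8)) = 1/(9 + (120*(-110) + 8)) = 1/(9 + (-13200 + 8)) = 1/(9 - 13192) = 1/(-13183) = -1/13183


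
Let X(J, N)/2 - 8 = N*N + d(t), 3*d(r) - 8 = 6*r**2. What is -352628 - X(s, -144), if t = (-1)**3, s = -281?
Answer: -1182376/3 ≈ -3.9413e+5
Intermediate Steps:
t = -1
d(r) = 8/3 + 2*r**2 (d(r) = 8/3 + (6*r**2)/3 = 8/3 + 2*r**2)
X(J, N) = 76/3 + 2*N**2 (X(J, N) = 16 + 2*(N*N + (8/3 + 2*(-1)**2)) = 16 + 2*(N**2 + (8/3 + 2*1)) = 16 + 2*(N**2 + (8/3 + 2)) = 16 + 2*(N**2 + 14/3) = 16 + 2*(14/3 + N**2) = 16 + (28/3 + 2*N**2) = 76/3 + 2*N**2)
-352628 - X(s, -144) = -352628 - (76/3 + 2*(-144)**2) = -352628 - (76/3 + 2*20736) = -352628 - (76/3 + 41472) = -352628 - 1*124492/3 = -352628 - 124492/3 = -1182376/3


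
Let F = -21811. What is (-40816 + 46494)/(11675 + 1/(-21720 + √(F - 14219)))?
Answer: 31275559307753340/64308234145506751 + 5678*I*√36030/64308234145506751 ≈ 0.48634 + 1.6759e-11*I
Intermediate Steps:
(-40816 + 46494)/(11675 + 1/(-21720 + √(F - 14219))) = (-40816 + 46494)/(11675 + 1/(-21720 + √(-21811 - 14219))) = 5678/(11675 + 1/(-21720 + √(-36030))) = 5678/(11675 + 1/(-21720 + I*√36030))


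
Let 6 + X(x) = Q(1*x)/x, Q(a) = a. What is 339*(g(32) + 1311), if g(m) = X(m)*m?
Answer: 390189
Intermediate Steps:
X(x) = -5 (X(x) = -6 + (1*x)/x = -6 + x/x = -6 + 1 = -5)
g(m) = -5*m
339*(g(32) + 1311) = 339*(-5*32 + 1311) = 339*(-160 + 1311) = 339*1151 = 390189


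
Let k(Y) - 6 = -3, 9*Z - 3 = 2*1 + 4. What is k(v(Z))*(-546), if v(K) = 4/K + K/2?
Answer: -1638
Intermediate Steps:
Z = 1 (Z = 1/3 + (2*1 + 4)/9 = 1/3 + (2 + 4)/9 = 1/3 + (1/9)*6 = 1/3 + 2/3 = 1)
v(K) = K/2 + 4/K (v(K) = 4/K + K*(1/2) = 4/K + K/2 = K/2 + 4/K)
k(Y) = 3 (k(Y) = 6 - 3 = 3)
k(v(Z))*(-546) = 3*(-546) = -1638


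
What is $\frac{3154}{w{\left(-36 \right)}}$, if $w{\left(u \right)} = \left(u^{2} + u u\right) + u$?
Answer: $\frac{1577}{1278} \approx 1.234$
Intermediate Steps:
$w{\left(u \right)} = u + 2 u^{2}$ ($w{\left(u \right)} = \left(u^{2} + u^{2}\right) + u = 2 u^{2} + u = u + 2 u^{2}$)
$\frac{3154}{w{\left(-36 \right)}} = \frac{3154}{\left(-36\right) \left(1 + 2 \left(-36\right)\right)} = \frac{3154}{\left(-36\right) \left(1 - 72\right)} = \frac{3154}{\left(-36\right) \left(-71\right)} = \frac{3154}{2556} = 3154 \cdot \frac{1}{2556} = \frac{1577}{1278}$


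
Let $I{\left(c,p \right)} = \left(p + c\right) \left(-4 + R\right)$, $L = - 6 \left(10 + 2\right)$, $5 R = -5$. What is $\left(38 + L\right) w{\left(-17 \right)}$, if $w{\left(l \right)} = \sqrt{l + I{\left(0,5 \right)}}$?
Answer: $- 34 i \sqrt{42} \approx - 220.35 i$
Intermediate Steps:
$R = -1$ ($R = \frac{1}{5} \left(-5\right) = -1$)
$L = -72$ ($L = \left(-6\right) 12 = -72$)
$I{\left(c,p \right)} = - 5 c - 5 p$ ($I{\left(c,p \right)} = \left(p + c\right) \left(-4 - 1\right) = \left(c + p\right) \left(-5\right) = - 5 c - 5 p$)
$w{\left(l \right)} = \sqrt{-25 + l}$ ($w{\left(l \right)} = \sqrt{l - 25} = \sqrt{-25 + l}$)
$\left(38 + L\right) w{\left(-17 \right)} = \left(38 - 72\right) \sqrt{-25 - 17} = - 34 \sqrt{-42} = - 34 i \sqrt{42}$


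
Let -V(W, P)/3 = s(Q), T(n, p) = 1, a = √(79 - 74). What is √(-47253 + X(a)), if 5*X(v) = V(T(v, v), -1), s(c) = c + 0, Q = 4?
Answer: 9*I*√14585/5 ≈ 217.38*I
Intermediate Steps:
a = √5 ≈ 2.2361
s(c) = c
V(W, P) = -12 (V(W, P) = -3*4 = -12)
X(v) = -12/5 (X(v) = (⅕)*(-12) = -12/5)
√(-47253 + X(a)) = √(-47253 - 12/5) = √(-236277/5) = 9*I*√14585/5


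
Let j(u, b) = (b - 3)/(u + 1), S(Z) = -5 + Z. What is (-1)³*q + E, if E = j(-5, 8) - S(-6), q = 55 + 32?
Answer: -309/4 ≈ -77.250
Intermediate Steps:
q = 87
j(u, b) = (-3 + b)/(1 + u)
E = 39/4 (E = (-3 + 8)/(1 - 5) - (-5 - 6) = 5/(-4) - 1*(-11) = -¼*5 + 11 = -5/4 + 11 = 39/4 ≈ 9.7500)
(-1)³*q + E = (-1)³*87 + 39/4 = -1*87 + 39/4 = -87 + 39/4 = -309/4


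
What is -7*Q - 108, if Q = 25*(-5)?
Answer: 767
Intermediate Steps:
Q = -125
-7*Q - 108 = -7*(-125) - 108 = 875 - 108 = 767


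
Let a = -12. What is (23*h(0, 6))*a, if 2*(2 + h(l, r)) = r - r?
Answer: 552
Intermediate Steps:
h(l, r) = -2 (h(l, r) = -2 + (r - r)/2 = -2 + (½)*0 = -2 + 0 = -2)
(23*h(0, 6))*a = (23*(-2))*(-12) = -46*(-12) = 552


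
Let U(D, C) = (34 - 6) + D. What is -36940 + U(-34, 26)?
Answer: -36946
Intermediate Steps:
U(D, C) = 28 + D
-36940 + U(-34, 26) = -36940 + (28 - 34) = -36940 - 6 = -36946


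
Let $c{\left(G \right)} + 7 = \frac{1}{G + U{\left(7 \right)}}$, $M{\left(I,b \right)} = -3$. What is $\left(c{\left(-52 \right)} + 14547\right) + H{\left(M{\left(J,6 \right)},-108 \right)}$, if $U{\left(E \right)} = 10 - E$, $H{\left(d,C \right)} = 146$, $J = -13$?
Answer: $\frac{719613}{49} \approx 14686.0$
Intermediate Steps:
$c{\left(G \right)} = -7 + \frac{1}{3 + G}$ ($c{\left(G \right)} = -7 + \frac{1}{G + \left(10 - 7\right)} = -7 + \frac{1}{G + 3} = -7 + \frac{1}{3 + G}$)
$\left(c{\left(-52 \right)} + 14547\right) + H{\left(M{\left(J,6 \right)},-108 \right)} = \left(\frac{-20 - -364}{3 - 52} + 14547\right) + 146 = \left(\frac{-20 + 364}{-49} + 14547\right) + 146 = \left(\left(- \frac{1}{49}\right) 344 + 14547\right) + 146 = \left(- \frac{344}{49} + 14547\right) + 146 = \frac{712459}{49} + 146 = \frac{719613}{49}$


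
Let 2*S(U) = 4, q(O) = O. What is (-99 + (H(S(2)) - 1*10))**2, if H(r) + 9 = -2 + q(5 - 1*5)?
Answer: 14400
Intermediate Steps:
S(U) = 2 (S(U) = (1/2)*4 = 2)
H(r) = -11 (H(r) = -9 + (-2 + (5 - 1*5)) = -9 + (-2 + (5 - 5)) = -9 + (-2 + 0) = -9 - 2 = -11)
(-99 + (H(S(2)) - 1*10))**2 = (-99 + (-11 - 1*10))**2 = (-99 + (-11 - 10))**2 = (-99 - 21)**2 = (-120)**2 = 14400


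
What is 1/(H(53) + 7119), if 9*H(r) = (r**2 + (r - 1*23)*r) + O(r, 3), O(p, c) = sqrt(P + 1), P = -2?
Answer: 616230/4688140901 - 9*I/4688140901 ≈ 0.00013144 - 1.9197e-9*I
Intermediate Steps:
O(p, c) = I (O(p, c) = sqrt(-2 + 1) = sqrt(-1) = I)
H(r) = I/9 + r**2/9 + r*(-23 + r)/9 (H(r) = ((r**2 + (r - 1*23)*r) + I)/9 = ((r**2 + (r - 23)*r) + I)/9 = ((r**2 + (-23 + r)*r) + I)/9 = ((r**2 + r*(-23 + r)) + I)/9 = (I + r**2 + r*(-23 + r))/9 = I/9 + r**2/9 + r*(-23 + r)/9)
1/(H(53) + 7119) = 1/((-23/9*53 + I/9 + (2/9)*53**2) + 7119) = 1/((-1219/9 + I/9 + (2/9)*2809) + 7119) = 1/((-1219/9 + I/9 + 5618/9) + 7119) = 1/((4399/9 + I/9) + 7119) = 1/(68470/9 + I/9) = 81*(68470/9 - I/9)/4688140901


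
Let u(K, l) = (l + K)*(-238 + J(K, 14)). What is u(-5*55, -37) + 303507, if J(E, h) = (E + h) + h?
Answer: 454827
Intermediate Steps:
J(E, h) = E + 2*h
u(K, l) = (-210 + K)*(K + l) (u(K, l) = (l + K)*(-238 + (K + 2*14)) = (K + l)*(-238 + (K + 28)) = (K + l)*(-238 + (28 + K)) = (K + l)*(-210 + K) = (-210 + K)*(K + l))
u(-5*55, -37) + 303507 = ((-5*55)² - (-1050)*55 - 210*(-37) - 5*55*(-37)) + 303507 = ((-275)² - 210*(-275) + 7770 - 275*(-37)) + 303507 = (75625 + 57750 + 7770 + 10175) + 303507 = 151320 + 303507 = 454827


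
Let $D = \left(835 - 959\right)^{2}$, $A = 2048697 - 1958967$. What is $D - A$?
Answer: $-74354$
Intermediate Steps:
$A = 89730$
$D = 15376$ ($D = \left(-124\right)^{2} = 15376$)
$D - A = 15376 - 89730 = -74354$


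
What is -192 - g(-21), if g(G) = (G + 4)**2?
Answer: -481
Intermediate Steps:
g(G) = (4 + G)**2
-192 - g(-21) = -192 - (4 - 21)**2 = -192 - 1*(-17)**2 = -192 - 1*289 = -192 - 289 = -481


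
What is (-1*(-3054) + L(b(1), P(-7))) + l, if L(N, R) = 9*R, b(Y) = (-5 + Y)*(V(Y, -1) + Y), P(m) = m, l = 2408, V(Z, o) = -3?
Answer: 5399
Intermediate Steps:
b(Y) = (-5 + Y)*(-3 + Y)
(-1*(-3054) + L(b(1), P(-7))) + l = (-1*(-3054) + 9*(-7)) + 2408 = (3054 - 63) + 2408 = 2991 + 2408 = 5399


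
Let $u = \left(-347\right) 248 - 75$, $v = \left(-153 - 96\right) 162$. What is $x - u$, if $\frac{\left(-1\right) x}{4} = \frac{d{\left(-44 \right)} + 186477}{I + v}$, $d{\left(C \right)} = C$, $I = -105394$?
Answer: $\frac{3138197156}{36433} \approx 86136.0$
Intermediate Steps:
$v = -40338$ ($v = \left(-249\right) 162 = -40338$)
$x = \frac{186433}{36433}$ ($x = - 4 \frac{-44 + 186477}{-105394 - 40338} = - 4 \frac{186433}{-145732} = - 4 \cdot 186433 \left(- \frac{1}{145732}\right) = \left(-4\right) \left(- \frac{186433}{145732}\right) = \frac{186433}{36433} \approx 5.1171$)
$u = -86131$ ($u = -86056 - 75 = -86131$)
$x - u = \frac{186433}{36433} - -86131 = \frac{186433}{36433} + 86131 = \frac{3138197156}{36433}$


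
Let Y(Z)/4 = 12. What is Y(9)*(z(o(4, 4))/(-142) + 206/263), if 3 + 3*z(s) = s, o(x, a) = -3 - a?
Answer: 723088/18673 ≈ 38.724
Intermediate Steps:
z(s) = -1 + s/3
Y(Z) = 48 (Y(Z) = 4*12 = 48)
Y(9)*(z(o(4, 4))/(-142) + 206/263) = 48*((-1 + (-3 - 1*4)/3)/(-142) + 206/263) = 48*((-1 + (-3 - 4)/3)*(-1/142) + 206*(1/263)) = 48*((-1 + (1/3)*(-7))*(-1/142) + 206/263) = 48*((-1 - 7/3)*(-1/142) + 206/263) = 48*(-10/3*(-1/142) + 206/263) = 48*(5/213 + 206/263) = 48*(45193/56019) = 723088/18673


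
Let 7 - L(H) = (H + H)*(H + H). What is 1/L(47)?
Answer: -1/8829 ≈ -0.00011326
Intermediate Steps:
L(H) = 7 - 4*H² (L(H) = 7 - (H + H)*(H + H) = 7 - 2*H*2*H = 7 - 4*H²)
1/L(47) = 1/(7 - 4*47²) = 1/(7 - 4*2209) = 1/(7 - 8836) = 1/(-8829) = -1/8829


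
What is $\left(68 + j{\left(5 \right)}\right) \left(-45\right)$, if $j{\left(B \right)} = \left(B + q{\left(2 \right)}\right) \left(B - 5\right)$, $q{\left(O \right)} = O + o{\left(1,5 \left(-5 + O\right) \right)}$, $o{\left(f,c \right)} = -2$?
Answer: $-3060$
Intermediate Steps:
$q{\left(O \right)} = -2 + O$ ($q{\left(O \right)} = O - 2 = -2 + O$)
$j{\left(B \right)} = B \left(-5 + B\right)$ ($j{\left(B \right)} = \left(B + \left(-2 + 2\right)\right) \left(B - 5\right) = \left(B + 0\right) \left(-5 + B\right) = B \left(-5 + B\right)$)
$\left(68 + j{\left(5 \right)}\right) \left(-45\right) = \left(68 + 5 \left(-5 + 5\right)\right) \left(-45\right) = \left(68 + 5 \cdot 0\right) \left(-45\right) = \left(68 + 0\right) \left(-45\right) = 68 \left(-45\right) = -3060$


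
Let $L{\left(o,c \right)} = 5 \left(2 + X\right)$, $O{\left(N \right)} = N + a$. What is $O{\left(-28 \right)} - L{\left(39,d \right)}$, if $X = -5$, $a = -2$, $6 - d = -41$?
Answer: $-15$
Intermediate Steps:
$d = 47$ ($d = 6 - -41 = 6 + 41 = 47$)
$O{\left(N \right)} = -2 + N$ ($O{\left(N \right)} = N - 2 = -2 + N$)
$L{\left(o,c \right)} = -15$ ($L{\left(o,c \right)} = 5 \left(2 - 5\right) = 5 \left(-3\right) = -15$)
$O{\left(-28 \right)} - L{\left(39,d \right)} = \left(-2 - 28\right) - -15 = -30 + 15 = -15$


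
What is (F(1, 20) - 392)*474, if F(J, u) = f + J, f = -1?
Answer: -185808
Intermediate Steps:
F(J, u) = -1 + J
(F(1, 20) - 392)*474 = ((-1 + 1) - 392)*474 = (0 - 392)*474 = -392*474 = -185808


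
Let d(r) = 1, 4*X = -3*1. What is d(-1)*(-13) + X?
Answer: -55/4 ≈ -13.750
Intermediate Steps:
X = -¾ (X = (-3*1)/4 = (¼)*(-3) = -¾ ≈ -0.75000)
d(-1)*(-13) + X = 1*(-13) - ¾ = -13 - ¾ = -55/4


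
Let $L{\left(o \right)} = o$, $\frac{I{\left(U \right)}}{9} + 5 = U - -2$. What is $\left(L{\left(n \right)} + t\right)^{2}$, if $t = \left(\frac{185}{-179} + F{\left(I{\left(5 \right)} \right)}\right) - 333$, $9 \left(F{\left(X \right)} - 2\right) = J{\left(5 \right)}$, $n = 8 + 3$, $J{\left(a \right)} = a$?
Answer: $\frac{266555364100}{2595321} \approx 1.0271 \cdot 10^{5}$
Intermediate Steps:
$n = 11$
$I{\left(U \right)} = -27 + 9 U$ ($I{\left(U \right)} = -45 + 9 \left(U - -2\right) = -45 + 9 \left(U + 2\right) = -45 + 9 \left(2 + U\right) = -45 + \left(18 + 9 U\right) = -27 + 9 U$)
$F{\left(X \right)} = \frac{23}{9}$ ($F{\left(X \right)} = 2 + \frac{1}{9} \cdot 5 = 2 + \frac{5}{9} = \frac{23}{9}$)
$t = - \frac{534011}{1611}$ ($t = \left(\frac{185}{-179} + \frac{23}{9}\right) - 333 = \left(185 \left(- \frac{1}{179}\right) + \frac{23}{9}\right) - 333 = \left(- \frac{185}{179} + \frac{23}{9}\right) - 333 = \frac{2452}{1611} - 333 = - \frac{534011}{1611} \approx -331.48$)
$\left(L{\left(n \right)} + t\right)^{2} = \left(11 - \frac{534011}{1611}\right)^{2} = \left(- \frac{516290}{1611}\right)^{2} = \frac{266555364100}{2595321}$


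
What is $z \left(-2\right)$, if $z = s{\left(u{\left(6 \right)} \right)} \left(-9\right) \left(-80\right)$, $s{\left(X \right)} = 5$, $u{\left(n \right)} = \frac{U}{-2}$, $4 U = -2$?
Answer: $-7200$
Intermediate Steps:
$U = - \frac{1}{2}$ ($U = \frac{1}{4} \left(-2\right) = - \frac{1}{2} \approx -0.5$)
$u{\left(n \right)} = \frac{1}{4}$ ($u{\left(n \right)} = - \frac{1}{2 \left(-2\right)} = \left(- \frac{1}{2}\right) \left(- \frac{1}{2}\right) = \frac{1}{4}$)
$z = 3600$ ($z = 5 \left(-9\right) \left(-80\right) = \left(-45\right) \left(-80\right) = 3600$)
$z \left(-2\right) = 3600 \left(-2\right) = -7200$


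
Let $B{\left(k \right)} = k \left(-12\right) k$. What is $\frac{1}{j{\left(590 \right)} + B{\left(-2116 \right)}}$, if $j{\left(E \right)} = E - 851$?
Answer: $- \frac{1}{53729733} \approx -1.8612 \cdot 10^{-8}$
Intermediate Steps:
$B{\left(k \right)} = - 12 k^{2}$ ($B{\left(k \right)} = - 12 k k = - 12 k^{2}$)
$j{\left(E \right)} = -851 + E$
$\frac{1}{j{\left(590 \right)} + B{\left(-2116 \right)}} = \frac{1}{\left(-851 + 590\right) - 12 \left(-2116\right)^{2}} = \frac{1}{-261 - 53729472} = \frac{1}{-53729733} = - \frac{1}{53729733}$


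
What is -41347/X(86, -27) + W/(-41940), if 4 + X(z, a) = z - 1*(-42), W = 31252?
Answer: -434492107/1300140 ≈ -334.19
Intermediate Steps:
X(z, a) = 38 + z (X(z, a) = -4 + (z - 1*(-42)) = -4 + (z + 42) = -4 + (42 + z) = 38 + z)
-41347/X(86, -27) + W/(-41940) = -41347/(38 + 86) + 31252/(-41940) = -41347/124 + 31252*(-1/41940) = -41347*1/124 - 7813/10485 = -41347/124 - 7813/10485 = -434492107/1300140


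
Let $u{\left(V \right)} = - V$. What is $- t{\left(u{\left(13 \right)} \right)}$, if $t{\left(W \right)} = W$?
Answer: $13$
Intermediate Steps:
$- t{\left(u{\left(13 \right)} \right)} = - \left(-1\right) 13 = \left(-1\right) \left(-13\right) = 13$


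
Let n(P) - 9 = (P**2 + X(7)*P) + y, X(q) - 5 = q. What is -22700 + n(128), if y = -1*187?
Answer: -4958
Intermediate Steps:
y = -187
X(q) = 5 + q
n(P) = -178 + P**2 + 12*P (n(P) = 9 + ((P**2 + (5 + 7)*P) - 187) = 9 + ((P**2 + 12*P) - 187) = 9 + (-187 + P**2 + 12*P) = -178 + P**2 + 12*P)
-22700 + n(128) = -22700 + (-178 + 128**2 + 12*128) = -22700 + (-178 + 16384 + 1536) = -22700 + 17742 = -4958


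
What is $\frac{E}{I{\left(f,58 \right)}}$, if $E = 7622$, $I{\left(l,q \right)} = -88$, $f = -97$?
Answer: $- \frac{3811}{44} \approx -86.614$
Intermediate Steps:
$\frac{E}{I{\left(f,58 \right)}} = \frac{7622}{-88} = 7622 \left(- \frac{1}{88}\right) = - \frac{3811}{44}$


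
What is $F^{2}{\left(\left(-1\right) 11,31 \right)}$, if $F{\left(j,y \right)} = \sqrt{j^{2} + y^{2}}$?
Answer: $1082$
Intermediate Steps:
$F^{2}{\left(\left(-1\right) 11,31 \right)} = \left(\sqrt{\left(\left(-1\right) 11\right)^{2} + 31^{2}}\right)^{2} = \left(\sqrt{\left(-11\right)^{2} + 961}\right)^{2} = \left(\sqrt{121 + 961}\right)^{2} = \left(\sqrt{1082}\right)^{2} = 1082$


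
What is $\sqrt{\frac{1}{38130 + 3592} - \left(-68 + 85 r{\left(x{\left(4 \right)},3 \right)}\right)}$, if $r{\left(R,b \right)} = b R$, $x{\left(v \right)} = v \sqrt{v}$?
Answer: $\frac{i \sqrt{3432710218326}}{41722} \approx 44.407 i$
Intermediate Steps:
$x{\left(v \right)} = v^{\frac{3}{2}}$
$r{\left(R,b \right)} = R b$
$\sqrt{\frac{1}{38130 + 3592} - \left(-68 + 85 r{\left(x{\left(4 \right)},3 \right)}\right)} = \sqrt{\frac{1}{38130 + 3592} + \left(- 85 \cdot 4^{\frac{3}{2}} \cdot 3 + 68\right)} = \sqrt{\frac{1}{41722} + \left(- 85 \cdot 8 \cdot 3 + 68\right)} = \sqrt{\frac{1}{41722} + \left(\left(-85\right) 24 + 68\right)} = \sqrt{\frac{1}{41722} + \left(-2040 + 68\right)} = \sqrt{\frac{1}{41722} - 1972} = \sqrt{- \frac{82275783}{41722}} = \frac{i \sqrt{3432710218326}}{41722}$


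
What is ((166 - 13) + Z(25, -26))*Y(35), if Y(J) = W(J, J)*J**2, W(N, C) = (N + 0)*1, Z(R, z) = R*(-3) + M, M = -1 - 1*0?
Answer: 3301375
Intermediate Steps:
M = -1 (M = -1 + 0 = -1)
Z(R, z) = -1 - 3*R (Z(R, z) = R*(-3) - 1 = -3*R - 1 = -1 - 3*R)
W(N, C) = N (W(N, C) = N*1 = N)
Y(J) = J**3 (Y(J) = J*J**2 = J**3)
((166 - 13) + Z(25, -26))*Y(35) = ((166 - 13) + (-1 - 3*25))*35**3 = (153 + (-1 - 75))*42875 = (153 - 76)*42875 = 77*42875 = 3301375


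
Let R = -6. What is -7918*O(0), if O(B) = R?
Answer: 47508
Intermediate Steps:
O(B) = -6
-7918*O(0) = -7918*(-6) = 47508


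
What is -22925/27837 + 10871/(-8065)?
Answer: -487506152/224505405 ≈ -2.1715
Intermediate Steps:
-22925/27837 + 10871/(-8065) = -22925*1/27837 + 10871*(-1/8065) = -22925/27837 - 10871/8065 = -487506152/224505405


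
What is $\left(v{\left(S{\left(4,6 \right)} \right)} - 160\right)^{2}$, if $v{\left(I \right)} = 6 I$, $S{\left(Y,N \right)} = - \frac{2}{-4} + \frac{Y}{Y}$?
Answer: $22801$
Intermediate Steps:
$S{\left(Y,N \right)} = \frac{3}{2}$ ($S{\left(Y,N \right)} = \left(-2\right) \left(- \frac{1}{4}\right) + 1 = \frac{1}{2} + 1 = \frac{3}{2}$)
$\left(v{\left(S{\left(4,6 \right)} \right)} - 160\right)^{2} = \left(6 \cdot \frac{3}{2} - 160\right)^{2} = \left(9 - 160\right)^{2} = \left(-151\right)^{2} = 22801$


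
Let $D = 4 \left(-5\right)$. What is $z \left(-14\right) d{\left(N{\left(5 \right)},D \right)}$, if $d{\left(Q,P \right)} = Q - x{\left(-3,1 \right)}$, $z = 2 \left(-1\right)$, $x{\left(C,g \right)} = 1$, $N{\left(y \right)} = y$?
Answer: $112$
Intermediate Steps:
$D = -20$
$z = -2$
$d{\left(Q,P \right)} = -1 + Q$ ($d{\left(Q,P \right)} = Q - 1 = -1 + Q$)
$z \left(-14\right) d{\left(N{\left(5 \right)},D \right)} = \left(-2\right) \left(-14\right) \left(-1 + 5\right) = 28 \cdot 4 = 112$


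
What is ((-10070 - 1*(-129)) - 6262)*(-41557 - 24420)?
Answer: 1069025331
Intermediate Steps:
((-10070 - 1*(-129)) - 6262)*(-41557 - 24420) = ((-10070 + 129) - 6262)*(-65977) = (-9941 - 6262)*(-65977) = -16203*(-65977) = 1069025331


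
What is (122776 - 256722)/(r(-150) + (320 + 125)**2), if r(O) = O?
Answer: -133946/197875 ≈ -0.67692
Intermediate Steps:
(122776 - 256722)/(r(-150) + (320 + 125)**2) = (122776 - 256722)/(-150 + (320 + 125)**2) = -133946/(-150 + 445**2) = -133946/(-150 + 198025) = -133946/197875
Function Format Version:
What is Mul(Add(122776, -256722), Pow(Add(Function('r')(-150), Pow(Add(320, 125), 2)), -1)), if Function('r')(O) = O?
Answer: Rational(-133946, 197875) ≈ -0.67692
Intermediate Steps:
Mul(Add(122776, -256722), Pow(Add(Function('r')(-150), Pow(Add(320, 125), 2)), -1)) = Mul(Add(122776, -256722), Pow(Add(-150, Pow(Add(320, 125), 2)), -1)) = Mul(-133946, Pow(Add(-150, Pow(445, 2)), -1)) = Mul(-133946, Pow(Add(-150, 198025), -1)) = Mul(-133946, Pow(197875, -1)) = Mul(-133946, Rational(1, 197875)) = Rational(-133946, 197875)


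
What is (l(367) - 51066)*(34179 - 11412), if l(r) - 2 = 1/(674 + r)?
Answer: -403413200947/347 ≈ -1.1626e+9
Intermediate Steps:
l(r) = 2 + 1/(674 + r)
(l(367) - 51066)*(34179 - 11412) = ((1349 + 2*367)/(674 + 367) - 51066)*(34179 - 11412) = ((1349 + 734)/1041 - 51066)*22767 = ((1/1041)*2083 - 51066)*22767 = (2083/1041 - 51066)*22767 = -53157623/1041*22767 = -403413200947/347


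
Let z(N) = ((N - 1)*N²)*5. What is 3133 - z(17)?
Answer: -19987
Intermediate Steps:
z(N) = 5*N²*(-1 + N) (z(N) = ((-1 + N)*N²)*5 = (N²*(-1 + N))*5 = 5*N²*(-1 + N))
3133 - z(17) = 3133 - 5*17²*(-1 + 17) = 3133 - 5*289*16 = 3133 - 1*23120 = 3133 - 23120 = -19987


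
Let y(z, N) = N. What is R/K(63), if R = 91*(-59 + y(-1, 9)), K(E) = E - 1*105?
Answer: 325/3 ≈ 108.33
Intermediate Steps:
K(E) = -105 + E (K(E) = E - 105 = -105 + E)
R = -4550 (R = 91*(-59 + 9) = 91*(-50) = -4550)
R/K(63) = -4550/(-105 + 63) = -4550/(-42) = -4550*(-1/42) = 325/3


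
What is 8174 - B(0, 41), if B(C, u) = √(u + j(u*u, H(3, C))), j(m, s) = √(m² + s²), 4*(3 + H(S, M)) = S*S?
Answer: 8174 - √(164 + √45212185)/2 ≈ 8132.5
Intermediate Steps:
H(S, M) = -3 + S²/4 (H(S, M) = -3 + (S*S)/4 = -3 + S²/4)
B(C, u) = √(u + √(9/16 + u⁴)) (B(C, u) = √(u + √((u*u)² + (-3 + (¼)*3²)²)) = √(u + √((u²)² + (-3 + (¼)*9)²)) = √(u + √(u⁴ + (-3 + 9/4)²)) = √(u + √(u⁴ + (-¾)²)) = √(u + √(u⁴ + 9/16)) = √(u + √(9/16 + u⁴)))
8174 - B(0, 41) = 8174 - √(√(9 + 16*41⁴) + 4*41)/2 = 8174 - √(√(9 + 16*2825761) + 164)/2 = 8174 - √(√(9 + 45212176) + 164)/2 = 8174 - √(√45212185 + 164)/2 = 8174 - √(164 + √45212185)/2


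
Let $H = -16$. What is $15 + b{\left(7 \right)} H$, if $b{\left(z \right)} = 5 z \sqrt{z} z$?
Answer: $15 - 3920 \sqrt{7} \approx -10356.0$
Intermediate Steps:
$b{\left(z \right)} = 5 z^{\frac{5}{2}}$ ($b{\left(z \right)} = 5 z^{\frac{3}{2}} z = 5 z^{\frac{5}{2}}$)
$15 + b{\left(7 \right)} H = 15 + 5 \cdot 7^{\frac{5}{2}} \left(-16\right) = 15 + 5 \cdot 49 \sqrt{7} \left(-16\right) = 15 + 245 \sqrt{7} \left(-16\right) = 15 - 3920 \sqrt{7}$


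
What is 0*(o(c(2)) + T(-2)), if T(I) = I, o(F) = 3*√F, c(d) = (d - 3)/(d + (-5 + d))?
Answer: 0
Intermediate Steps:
c(d) = (-3 + d)/(-5 + 2*d)
0*(o(c(2)) + T(-2)) = 0*(3*√((-3 + 2)/(-5 + 2*2)) - 2) = 0*(3*√(-1/(-5 + 4)) - 2) = 0*(3*√(-1/(-1)) - 2) = 0*(3*√(-1*(-1)) - 2) = 0*(3*√1 - 2) = 0*(3*1 - 2) = 0*(3 - 2) = 0*1 = 0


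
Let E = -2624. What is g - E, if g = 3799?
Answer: 6423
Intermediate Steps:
g - E = 3799 - 1*(-2624) = 3799 + 2624 = 6423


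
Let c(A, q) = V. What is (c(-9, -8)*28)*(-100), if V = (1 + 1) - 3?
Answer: 2800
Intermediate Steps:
V = -1 (V = 2 - 3 = -1)
c(A, q) = -1
(c(-9, -8)*28)*(-100) = -1*28*(-100) = -28*(-100) = 2800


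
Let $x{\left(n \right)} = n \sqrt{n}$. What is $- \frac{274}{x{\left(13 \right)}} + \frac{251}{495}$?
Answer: $\frac{251}{495} - \frac{274 \sqrt{13}}{169} \approx -5.3386$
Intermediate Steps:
$x{\left(n \right)} = n^{\frac{3}{2}}$
$- \frac{274}{x{\left(13 \right)}} + \frac{251}{495} = - \frac{274}{13^{\frac{3}{2}}} + \frac{251}{495} = - \frac{274}{13 \sqrt{13}} + 251 \cdot \frac{1}{495} = - 274 \frac{\sqrt{13}}{169} + \frac{251}{495} = - \frac{274 \sqrt{13}}{169} + \frac{251}{495} = \frac{251}{495} - \frac{274 \sqrt{13}}{169}$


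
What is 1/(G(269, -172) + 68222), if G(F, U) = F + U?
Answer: 1/68319 ≈ 1.4637e-5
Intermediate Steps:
1/(G(269, -172) + 68222) = 1/((269 - 172) + 68222) = 1/(97 + 68222) = 1/68319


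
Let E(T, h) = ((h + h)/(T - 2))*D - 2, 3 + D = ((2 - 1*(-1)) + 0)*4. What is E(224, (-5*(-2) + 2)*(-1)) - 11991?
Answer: -443777/37 ≈ -11994.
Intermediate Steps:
D = 9 (D = -3 + ((2 - 1*(-1)) + 0)*4 = -3 + ((2 + 1) + 0)*4 = -3 + (3 + 0)*4 = -3 + 3*4 = -3 + 12 = 9)
E(T, h) = -2 + 18*h/(-2 + T) (E(T, h) = ((h + h)/(T - 2))*9 - 2 = ((2*h)/(-2 + T))*9 - 2 = (2*h/(-2 + T))*9 - 2 = 18*h/(-2 + T) - 2 = -2 + 18*h/(-2 + T))
E(224, (-5*(-2) + 2)*(-1)) - 11991 = 2*(2 - 1*224 + 9*((-5*(-2) + 2)*(-1)))/(-2 + 224) - 11991 = 2*(2 - 224 + 9*((10 + 2)*(-1)))/222 - 11991 = 2*(1/222)*(2 - 224 + 9*(12*(-1))) - 11991 = 2*(1/222)*(2 - 224 + 9*(-12)) - 11991 = 2*(1/222)*(2 - 224 - 108) - 11991 = 2*(1/222)*(-330) - 11991 = -110/37 - 11991 = -443777/37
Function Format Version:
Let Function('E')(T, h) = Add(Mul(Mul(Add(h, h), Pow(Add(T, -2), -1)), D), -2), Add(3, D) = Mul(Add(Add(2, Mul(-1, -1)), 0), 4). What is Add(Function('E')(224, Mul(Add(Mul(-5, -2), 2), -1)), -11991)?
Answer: Rational(-443777, 37) ≈ -11994.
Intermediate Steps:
D = 9 (D = Add(-3, Mul(Add(Add(2, Mul(-1, -1)), 0), 4)) = Add(-3, Mul(Add(Add(2, 1), 0), 4)) = Add(-3, Mul(Add(3, 0), 4)) = Add(-3, Mul(3, 4)) = Add(-3, 12) = 9)
Function('E')(T, h) = Add(-2, Mul(18, h, Pow(Add(-2, T), -1))) (Function('E')(T, h) = Add(Mul(Mul(Add(h, h), Pow(Add(T, -2), -1)), 9), -2) = Add(Mul(Mul(Mul(2, h), Pow(Add(-2, T), -1)), 9), -2) = Add(Mul(Mul(2, h, Pow(Add(-2, T), -1)), 9), -2) = Add(Mul(18, h, Pow(Add(-2, T), -1)), -2) = Add(-2, Mul(18, h, Pow(Add(-2, T), -1))))
Add(Function('E')(224, Mul(Add(Mul(-5, -2), 2), -1)), -11991) = Add(Mul(2, Pow(Add(-2, 224), -1), Add(2, Mul(-1, 224), Mul(9, Mul(Add(Mul(-5, -2), 2), -1)))), -11991) = Add(Mul(2, Pow(222, -1), Add(2, -224, Mul(9, Mul(Add(10, 2), -1)))), -11991) = Add(Mul(2, Rational(1, 222), Add(2, -224, Mul(9, Mul(12, -1)))), -11991) = Add(Mul(2, Rational(1, 222), Add(2, -224, Mul(9, -12))), -11991) = Add(Mul(2, Rational(1, 222), Add(2, -224, -108)), -11991) = Add(Mul(2, Rational(1, 222), -330), -11991) = Add(Rational(-110, 37), -11991) = Rational(-443777, 37)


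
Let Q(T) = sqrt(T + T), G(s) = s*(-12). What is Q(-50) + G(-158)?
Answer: 1896 + 10*I ≈ 1896.0 + 10.0*I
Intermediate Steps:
G(s) = -12*s
Q(T) = sqrt(2)*sqrt(T) (Q(T) = sqrt(2*T) = sqrt(2)*sqrt(T))
Q(-50) + G(-158) = sqrt(2)*sqrt(-50) - 12*(-158) = sqrt(2)*(5*I*sqrt(2)) + 1896 = 10*I + 1896 = 1896 + 10*I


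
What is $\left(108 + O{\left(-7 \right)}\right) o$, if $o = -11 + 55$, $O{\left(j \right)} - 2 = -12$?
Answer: $4312$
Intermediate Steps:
$O{\left(j \right)} = -10$ ($O{\left(j \right)} = 2 - 12 = -10$)
$o = 44$
$\left(108 + O{\left(-7 \right)}\right) o = \left(108 - 10\right) 44 = 98 \cdot 44 = 4312$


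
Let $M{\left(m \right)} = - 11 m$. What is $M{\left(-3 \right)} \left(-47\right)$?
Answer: $-1551$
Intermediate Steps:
$M{\left(-3 \right)} \left(-47\right) = \left(-11\right) \left(-3\right) \left(-47\right) = 33 \left(-47\right) = -1551$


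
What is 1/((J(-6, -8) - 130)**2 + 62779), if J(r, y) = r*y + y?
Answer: 1/70879 ≈ 1.4109e-5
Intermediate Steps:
J(r, y) = y + r*y
1/((J(-6, -8) - 130)**2 + 62779) = 1/((-8*(1 - 6) - 130)**2 + 62779) = 1/((-8*(-5) - 130)**2 + 62779) = 1/((40 - 130)**2 + 62779) = 1/((-90)**2 + 62779) = 1/(8100 + 62779) = 1/70879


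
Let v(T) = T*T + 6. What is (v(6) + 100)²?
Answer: 20164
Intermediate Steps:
v(T) = 6 + T² (v(T) = T² + 6 = 6 + T²)
(v(6) + 100)² = ((6 + 6²) + 100)² = ((6 + 36) + 100)² = (42 + 100)² = 142² = 20164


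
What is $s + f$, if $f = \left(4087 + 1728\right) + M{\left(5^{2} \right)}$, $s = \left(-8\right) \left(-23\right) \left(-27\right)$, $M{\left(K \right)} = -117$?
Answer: $730$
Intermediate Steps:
$s = -4968$ ($s = 184 \left(-27\right) = -4968$)
$f = 5698$ ($f = \left(4087 + 1728\right) - 117 = 5815 - 117 = 5698$)
$s + f = -4968 + 5698 = 730$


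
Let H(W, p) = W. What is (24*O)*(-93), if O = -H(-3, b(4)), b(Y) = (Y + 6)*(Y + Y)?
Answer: -6696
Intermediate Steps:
b(Y) = 2*Y*(6 + Y) (b(Y) = (6 + Y)*(2*Y) = 2*Y*(6 + Y))
O = 3 (O = -1*(-3) = 3)
(24*O)*(-93) = (24*3)*(-93) = 72*(-93) = -6696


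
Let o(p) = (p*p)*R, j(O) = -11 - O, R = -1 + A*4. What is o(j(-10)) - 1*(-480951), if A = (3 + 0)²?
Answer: 480986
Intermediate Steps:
A = 9 (A = 3² = 9)
R = 35 (R = -1 + 9*4 = -1 + 36 = 35)
o(p) = 35*p² (o(p) = (p*p)*35 = p²*35 = 35*p²)
o(j(-10)) - 1*(-480951) = 35*(-11 - 1*(-10))² - 1*(-480951) = 35*(-11 + 10)² + 480951 = 35*(-1)² + 480951 = 35*1 + 480951 = 35 + 480951 = 480986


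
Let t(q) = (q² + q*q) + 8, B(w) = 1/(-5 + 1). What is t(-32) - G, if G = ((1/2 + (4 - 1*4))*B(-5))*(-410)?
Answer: 8019/4 ≈ 2004.8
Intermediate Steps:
B(w) = -¼ (B(w) = 1/(-4) = -¼)
t(q) = 8 + 2*q² (t(q) = (q² + q²) + 8 = 2*q² + 8 = 8 + 2*q²)
G = 205/4 (G = ((1/2 + (4 - 1*4))*(-¼))*(-410) = ((½ + (4 - 4))*(-¼))*(-410) = ((½ + 0)*(-¼))*(-410) = ((½)*(-¼))*(-410) = -⅛*(-410) = 205/4 ≈ 51.250)
t(-32) - G = (8 + 2*(-32)²) - 1*205/4 = (8 + 2*1024) - 205/4 = (8 + 2048) - 205/4 = 2056 - 205/4 = 8019/4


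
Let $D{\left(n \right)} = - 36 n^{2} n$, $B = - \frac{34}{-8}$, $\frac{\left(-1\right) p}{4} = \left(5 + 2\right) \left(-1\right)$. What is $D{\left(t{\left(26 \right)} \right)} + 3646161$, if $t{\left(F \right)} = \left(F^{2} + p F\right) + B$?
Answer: $- \frac{1608592401657}{16} \approx -1.0054 \cdot 10^{11}$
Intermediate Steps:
$p = 28$ ($p = - 4 \left(5 + 2\right) \left(-1\right) = - 4 \cdot 7 \left(-1\right) = \left(-4\right) \left(-7\right) = 28$)
$B = \frac{17}{4}$ ($B = \left(-34\right) \left(- \frac{1}{8}\right) = \frac{17}{4} \approx 4.25$)
$t{\left(F \right)} = \frac{17}{4} + F^{2} + 28 F$ ($t{\left(F \right)} = \left(F^{2} + 28 F\right) + \frac{17}{4} = \frac{17}{4} + F^{2} + 28 F$)
$D{\left(n \right)} = - 36 n^{3}$
$D{\left(t{\left(26 \right)} \right)} + 3646161 = - 36 \left(\frac{17}{4} + 26^{2} + 28 \cdot 26\right)^{3} + 3646161 = - 36 \left(\frac{17}{4} + 676 + 728\right)^{3} + 3646161 = - 36 \left(\frac{5633}{4}\right)^{3} + 3646161 = \left(-36\right) \frac{178738971137}{64} + 3646161 = - \frac{1608650740233}{16} + 3646161 = - \frac{1608592401657}{16}$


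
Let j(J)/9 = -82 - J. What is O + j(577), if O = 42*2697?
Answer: 107343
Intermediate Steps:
O = 113274
j(J) = -738 - 9*J (j(J) = 9*(-82 - J) = -738 - 9*J)
O + j(577) = 113274 + (-738 - 9*577) = 113274 + (-738 - 5193) = 113274 - 5931 = 107343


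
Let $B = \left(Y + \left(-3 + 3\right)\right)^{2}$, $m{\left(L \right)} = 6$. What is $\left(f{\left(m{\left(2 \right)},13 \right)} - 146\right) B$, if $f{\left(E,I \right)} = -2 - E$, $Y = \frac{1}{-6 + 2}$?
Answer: $- \frac{77}{8} \approx -9.625$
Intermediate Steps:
$Y = - \frac{1}{4}$ ($Y = \frac{1}{-4} = - \frac{1}{4} \approx -0.25$)
$B = \frac{1}{16}$ ($B = \left(- \frac{1}{4} + \left(-3 + 3\right)\right)^{2} = \left(- \frac{1}{4} + 0\right)^{2} = \left(- \frac{1}{4}\right)^{2} = \frac{1}{16} \approx 0.0625$)
$\left(f{\left(m{\left(2 \right)},13 \right)} - 146\right) B = \left(\left(-2 - 6\right) - 146\right) \frac{1}{16} = \left(-8 - 146\right) \frac{1}{16} = \left(-154\right) \frac{1}{16} = - \frac{77}{8}$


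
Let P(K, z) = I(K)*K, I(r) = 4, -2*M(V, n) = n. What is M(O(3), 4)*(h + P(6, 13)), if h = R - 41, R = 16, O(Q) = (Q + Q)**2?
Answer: 2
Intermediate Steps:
O(Q) = 4*Q**2 (O(Q) = (2*Q)**2 = 4*Q**2)
M(V, n) = -n/2
h = -25 (h = 16 - 41 = -25)
P(K, z) = 4*K
M(O(3), 4)*(h + P(6, 13)) = (-1/2*4)*(-25 + 4*6) = -2*(-25 + 24) = -2*(-1) = 2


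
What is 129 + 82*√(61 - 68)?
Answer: 129 + 82*I*√7 ≈ 129.0 + 216.95*I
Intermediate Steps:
129 + 82*√(61 - 68) = 129 + 82*√(-7) = 129 + 82*(I*√7) = 129 + 82*I*√7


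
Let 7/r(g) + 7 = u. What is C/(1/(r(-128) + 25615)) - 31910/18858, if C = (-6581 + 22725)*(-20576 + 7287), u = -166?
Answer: -8964144803753874647/1631217 ≈ -5.4954e+12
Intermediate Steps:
r(g) = -7/173 (r(g) = 7/(-7 - 166) = 7/(-173) = 7*(-1/173) = -7/173)
C = -214537616 (C = 16144*(-13289) = -214537616)
C/(1/(r(-128) + 25615)) - 31910/18858 = -214537616/(1/(-7/173 + 25615)) - 31910/18858 = -214537616/(1/(4431388/173)) - 31910*1/18858 = -214537616/173/4431388 - 15955/9429 = -214537616*4431388/173 - 15955/9429 = -950699417091008/173 - 15955/9429 = -8964144803753874647/1631217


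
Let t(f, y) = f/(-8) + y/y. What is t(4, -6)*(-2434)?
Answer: -1217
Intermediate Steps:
t(f, y) = 1 - f/8 (t(f, y) = f*(-⅛) + 1 = -f/8 + 1 = 1 - f/8)
t(4, -6)*(-2434) = (1 - ⅛*4)*(-2434) = (1 - ½)*(-2434) = (½)*(-2434) = -1217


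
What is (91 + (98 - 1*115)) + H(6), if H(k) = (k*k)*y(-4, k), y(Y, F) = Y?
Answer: -70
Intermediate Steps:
H(k) = -4*k² (H(k) = (k*k)*(-4) = k²*(-4) = -4*k²)
(91 + (98 - 1*115)) + H(6) = (91 + (98 - 1*115)) - 4*6² = (91 + (98 - 115)) - 4*36 = (91 - 17) - 144 = 74 - 144 = -70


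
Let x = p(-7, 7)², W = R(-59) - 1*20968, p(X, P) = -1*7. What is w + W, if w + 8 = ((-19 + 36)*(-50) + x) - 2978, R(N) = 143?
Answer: -24612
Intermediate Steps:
p(X, P) = -7
W = -20825 (W = 143 - 1*20968 = 143 - 20968 = -20825)
x = 49 (x = (-7)² = 49)
w = -3787 (w = -8 + (((-19 + 36)*(-50) + 49) - 2978) = -8 + ((17*(-50) + 49) - 2978) = -8 + ((-850 + 49) - 2978) = -8 + (-801 - 2978) = -8 - 3779 = -3787)
w + W = -3787 - 20825 = -24612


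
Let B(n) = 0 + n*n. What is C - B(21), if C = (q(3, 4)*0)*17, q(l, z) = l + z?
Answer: -441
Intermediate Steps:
B(n) = n² (B(n) = 0 + n² = n²)
C = 0 (C = ((3 + 4)*0)*17 = (7*0)*17 = 0*17 = 0)
C - B(21) = 0 - 1*21² = 0 - 1*441 = 0 - 441 = -441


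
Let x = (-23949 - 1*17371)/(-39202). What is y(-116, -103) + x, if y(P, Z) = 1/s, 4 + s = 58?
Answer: 1135241/1058454 ≈ 1.0725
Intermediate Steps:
s = 54 (s = -4 + 58 = 54)
y(P, Z) = 1/54
x = 20660/19601 (x = (-23949 - 17371)*(-1/39202) = -41320*(-1/39202) = 20660/19601 ≈ 1.0540)
y(-116, -103) + x = 1/54 + 20660/19601 = 1135241/1058454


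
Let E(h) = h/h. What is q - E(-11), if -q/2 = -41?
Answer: 81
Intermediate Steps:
q = 82 (q = -2*(-41) = 82)
E(h) = 1
q - E(-11) = 82 - 1*1 = 82 - 1 = 81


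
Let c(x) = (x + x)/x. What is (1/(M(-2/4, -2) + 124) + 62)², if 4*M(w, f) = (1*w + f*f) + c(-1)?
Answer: 3868093636/1006009 ≈ 3845.0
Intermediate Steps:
c(x) = 2 (c(x) = (2*x)/x = 2)
M(w, f) = ½ + w/4 + f²/4 (M(w, f) = ((1*w + f*f) + 2)/4 = ((w + f²) + 2)/4 = (2 + w + f²)/4 = ½ + w/4 + f²/4)
(1/(M(-2/4, -2) + 124) + 62)² = (1/((½ + (-2/4)/4 + (¼)*(-2)²) + 124) + 62)² = (1/((½ + (-2*¼)/4 + (¼)*4) + 124) + 62)² = (1/((½ + (¼)*(-½) + 1) + 124) + 62)² = (1/((½ - ⅛ + 1) + 124) + 62)² = (1/(11/8 + 124) + 62)² = (1/(1003/8) + 62)² = (8/1003 + 62)² = (62194/1003)² = 3868093636/1006009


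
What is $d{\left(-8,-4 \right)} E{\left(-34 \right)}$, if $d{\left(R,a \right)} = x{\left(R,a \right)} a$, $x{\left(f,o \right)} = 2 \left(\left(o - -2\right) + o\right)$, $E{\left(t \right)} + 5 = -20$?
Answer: $-1200$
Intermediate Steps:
$E{\left(t \right)} = -25$ ($E{\left(t \right)} = -5 - 20 = -25$)
$x{\left(f,o \right)} = 4 + 4 o$ ($x{\left(f,o \right)} = 2 \left(\left(o + 2\right) + o\right) = 2 \left(\left(2 + o\right) + o\right) = 2 \left(2 + 2 o\right) = 4 + 4 o$)
$d{\left(R,a \right)} = a \left(4 + 4 a\right)$ ($d{\left(R,a \right)} = \left(4 + 4 a\right) a = a \left(4 + 4 a\right)$)
$d{\left(-8,-4 \right)} E{\left(-34 \right)} = 4 \left(-4\right) \left(1 - 4\right) \left(-25\right) = 4 \left(-4\right) \left(-3\right) \left(-25\right) = 48 \left(-25\right) = -1200$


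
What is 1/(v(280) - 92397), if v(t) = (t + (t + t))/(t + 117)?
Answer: -397/36680769 ≈ -1.0823e-5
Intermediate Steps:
v(t) = 3*t/(117 + t) (v(t) = (t + 2*t)/(117 + t) = (3*t)/(117 + t) = 3*t/(117 + t))
1/(v(280) - 92397) = 1/(3*280/(117 + 280) - 92397) = 1/(3*280/397 - 92397) = 1/(3*280*(1/397) - 92397) = 1/(840/397 - 92397) = 1/(-36680769/397) = -397/36680769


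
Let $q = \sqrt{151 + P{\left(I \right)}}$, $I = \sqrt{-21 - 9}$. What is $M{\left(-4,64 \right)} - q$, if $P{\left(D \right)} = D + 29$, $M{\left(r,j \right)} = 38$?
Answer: $38 - \sqrt{180 + i \sqrt{30}} \approx 24.582 - 0.2041 i$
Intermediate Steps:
$I = i \sqrt{30}$ ($I = \sqrt{-30} = i \sqrt{30} \approx 5.4772 i$)
$P{\left(D \right)} = 29 + D$
$q = \sqrt{180 + i \sqrt{30}}$ ($q = \sqrt{151 + \left(29 + i \sqrt{30}\right)} = \sqrt{180 + i \sqrt{30}} \approx 13.418 + 0.2041 i$)
$M{\left(-4,64 \right)} - q = 38 - \sqrt{180 + i \sqrt{30}}$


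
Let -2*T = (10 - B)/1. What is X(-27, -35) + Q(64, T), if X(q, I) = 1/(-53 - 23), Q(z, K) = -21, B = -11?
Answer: -1597/76 ≈ -21.013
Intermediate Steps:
T = -21/2 (T = -(10 - 1*(-11))/(2*1) = -(10 + 11)/2 = -21/2 ≈ -10.500)
X(q, I) = -1/76 (X(q, I) = 1/(-76) = -1/76)
X(-27, -35) + Q(64, T) = -1/76 - 21 = -1597/76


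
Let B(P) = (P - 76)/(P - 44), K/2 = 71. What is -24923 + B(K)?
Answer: -1221194/49 ≈ -24922.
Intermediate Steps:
K = 142 (K = 2*71 = 142)
B(P) = (-76 + P)/(-44 + P)
-24923 + B(K) = -24923 + (-76 + 142)/(-44 + 142) = -24923 + 66/98 = -24923 + (1/98)*66 = -24923 + 33/49 = -1221194/49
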